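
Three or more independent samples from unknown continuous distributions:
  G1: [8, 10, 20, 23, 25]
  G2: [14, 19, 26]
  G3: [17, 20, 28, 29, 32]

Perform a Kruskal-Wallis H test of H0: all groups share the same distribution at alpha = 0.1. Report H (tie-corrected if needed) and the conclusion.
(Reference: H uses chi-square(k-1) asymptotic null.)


Step 1: Combine all N = 13 observations and assign midranks.
sorted (value, group, rank): (8,G1,1), (10,G1,2), (14,G2,3), (17,G3,4), (19,G2,5), (20,G1,6.5), (20,G3,6.5), (23,G1,8), (25,G1,9), (26,G2,10), (28,G3,11), (29,G3,12), (32,G3,13)
Step 2: Sum ranks within each group.
R_1 = 26.5 (n_1 = 5)
R_2 = 18 (n_2 = 3)
R_3 = 46.5 (n_3 = 5)
Step 3: H = 12/(N(N+1)) * sum(R_i^2/n_i) - 3(N+1)
     = 12/(13*14) * (26.5^2/5 + 18^2/3 + 46.5^2/5) - 3*14
     = 0.065934 * 680.9 - 42
     = 2.894505.
Step 4: Ties present; correction factor C = 1 - 6/(13^3 - 13) = 0.997253. Corrected H = 2.894505 / 0.997253 = 2.902479.
Step 5: Under H0, H ~ chi^2(2); p-value = 0.234280.
Step 6: alpha = 0.1. fail to reject H0.

H = 2.9025, df = 2, p = 0.234280, fail to reject H0.


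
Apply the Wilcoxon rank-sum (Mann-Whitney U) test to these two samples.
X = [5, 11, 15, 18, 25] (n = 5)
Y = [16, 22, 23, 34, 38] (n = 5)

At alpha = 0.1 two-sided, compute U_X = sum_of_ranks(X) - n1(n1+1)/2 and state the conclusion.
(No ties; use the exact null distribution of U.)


Step 1: Combine and sort all 10 observations; assign midranks.
sorted (value, group): (5,X), (11,X), (15,X), (16,Y), (18,X), (22,Y), (23,Y), (25,X), (34,Y), (38,Y)
ranks: 5->1, 11->2, 15->3, 16->4, 18->5, 22->6, 23->7, 25->8, 34->9, 38->10
Step 2: Rank sum for X: R1 = 1 + 2 + 3 + 5 + 8 = 19.
Step 3: U_X = R1 - n1(n1+1)/2 = 19 - 5*6/2 = 19 - 15 = 4.
       U_Y = n1*n2 - U_X = 25 - 4 = 21.
Step 4: No ties, so the exact null distribution of U (based on enumerating the C(10,5) = 252 equally likely rank assignments) gives the two-sided p-value.
Step 5: p-value = 0.095238; compare to alpha = 0.1. reject H0.

U_X = 4, p = 0.095238, reject H0 at alpha = 0.1.


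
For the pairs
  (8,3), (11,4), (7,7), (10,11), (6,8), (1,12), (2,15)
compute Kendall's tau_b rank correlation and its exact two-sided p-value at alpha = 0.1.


Step 1: Enumerate the 21 unordered pairs (i,j) with i<j and classify each by sign(x_j-x_i) * sign(y_j-y_i).
  (1,2):dx=+3,dy=+1->C; (1,3):dx=-1,dy=+4->D; (1,4):dx=+2,dy=+8->C; (1,5):dx=-2,dy=+5->D
  (1,6):dx=-7,dy=+9->D; (1,7):dx=-6,dy=+12->D; (2,3):dx=-4,dy=+3->D; (2,4):dx=-1,dy=+7->D
  (2,5):dx=-5,dy=+4->D; (2,6):dx=-10,dy=+8->D; (2,7):dx=-9,dy=+11->D; (3,4):dx=+3,dy=+4->C
  (3,5):dx=-1,dy=+1->D; (3,6):dx=-6,dy=+5->D; (3,7):dx=-5,dy=+8->D; (4,5):dx=-4,dy=-3->C
  (4,6):dx=-9,dy=+1->D; (4,7):dx=-8,dy=+4->D; (5,6):dx=-5,dy=+4->D; (5,7):dx=-4,dy=+7->D
  (6,7):dx=+1,dy=+3->C
Step 2: C = 5, D = 16, total pairs = 21.
Step 3: tau = (C - D)/(n(n-1)/2) = (5 - 16)/21 = -0.523810.
Step 4: Exact two-sided p-value (enumerate n! = 5040 permutations of y under H0): p = 0.136111.
Step 5: alpha = 0.1. fail to reject H0.

tau_b = -0.5238 (C=5, D=16), p = 0.136111, fail to reject H0.


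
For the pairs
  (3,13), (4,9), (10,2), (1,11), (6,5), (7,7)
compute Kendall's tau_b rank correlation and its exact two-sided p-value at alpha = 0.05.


Step 1: Enumerate the 15 unordered pairs (i,j) with i<j and classify each by sign(x_j-x_i) * sign(y_j-y_i).
  (1,2):dx=+1,dy=-4->D; (1,3):dx=+7,dy=-11->D; (1,4):dx=-2,dy=-2->C; (1,5):dx=+3,dy=-8->D
  (1,6):dx=+4,dy=-6->D; (2,3):dx=+6,dy=-7->D; (2,4):dx=-3,dy=+2->D; (2,5):dx=+2,dy=-4->D
  (2,6):dx=+3,dy=-2->D; (3,4):dx=-9,dy=+9->D; (3,5):dx=-4,dy=+3->D; (3,6):dx=-3,dy=+5->D
  (4,5):dx=+5,dy=-6->D; (4,6):dx=+6,dy=-4->D; (5,6):dx=+1,dy=+2->C
Step 2: C = 2, D = 13, total pairs = 15.
Step 3: tau = (C - D)/(n(n-1)/2) = (2 - 13)/15 = -0.733333.
Step 4: Exact two-sided p-value (enumerate n! = 720 permutations of y under H0): p = 0.055556.
Step 5: alpha = 0.05. fail to reject H0.

tau_b = -0.7333 (C=2, D=13), p = 0.055556, fail to reject H0.


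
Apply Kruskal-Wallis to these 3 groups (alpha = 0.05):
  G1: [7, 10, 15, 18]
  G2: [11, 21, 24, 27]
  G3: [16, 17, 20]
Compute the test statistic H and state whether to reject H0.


Step 1: Combine all N = 11 observations and assign midranks.
sorted (value, group, rank): (7,G1,1), (10,G1,2), (11,G2,3), (15,G1,4), (16,G3,5), (17,G3,6), (18,G1,7), (20,G3,8), (21,G2,9), (24,G2,10), (27,G2,11)
Step 2: Sum ranks within each group.
R_1 = 14 (n_1 = 4)
R_2 = 33 (n_2 = 4)
R_3 = 19 (n_3 = 3)
Step 3: H = 12/(N(N+1)) * sum(R_i^2/n_i) - 3(N+1)
     = 12/(11*12) * (14^2/4 + 33^2/4 + 19^2/3) - 3*12
     = 0.090909 * 441.583 - 36
     = 4.143939.
Step 4: No ties, so H is used without correction.
Step 5: Under H0, H ~ chi^2(2); p-value = 0.125937.
Step 6: alpha = 0.05. fail to reject H0.

H = 4.1439, df = 2, p = 0.125937, fail to reject H0.


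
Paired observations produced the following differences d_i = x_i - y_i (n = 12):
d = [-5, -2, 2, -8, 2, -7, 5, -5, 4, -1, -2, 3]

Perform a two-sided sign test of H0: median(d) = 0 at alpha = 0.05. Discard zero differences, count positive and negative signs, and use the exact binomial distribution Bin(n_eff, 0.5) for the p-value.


Step 1: Discard zero differences. Original n = 12; n_eff = number of nonzero differences = 12.
Nonzero differences (with sign): -5, -2, +2, -8, +2, -7, +5, -5, +4, -1, -2, +3
Step 2: Count signs: positive = 5, negative = 7.
Step 3: Under H0: P(positive) = 0.5, so the number of positives S ~ Bin(12, 0.5).
Step 4: Two-sided exact p-value = sum of Bin(12,0.5) probabilities at or below the observed probability = 0.774414.
Step 5: alpha = 0.05. fail to reject H0.

n_eff = 12, pos = 5, neg = 7, p = 0.774414, fail to reject H0.


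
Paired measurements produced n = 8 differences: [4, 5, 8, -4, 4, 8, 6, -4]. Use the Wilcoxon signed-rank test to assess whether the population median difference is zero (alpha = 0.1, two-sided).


Step 1: Drop any zero differences (none here) and take |d_i|.
|d| = [4, 5, 8, 4, 4, 8, 6, 4]
Step 2: Midrank |d_i| (ties get averaged ranks).
ranks: |4|->2.5, |5|->5, |8|->7.5, |4|->2.5, |4|->2.5, |8|->7.5, |6|->6, |4|->2.5
Step 3: Attach original signs; sum ranks with positive sign and with negative sign.
W+ = 2.5 + 5 + 7.5 + 2.5 + 7.5 + 6 = 31
W- = 2.5 + 2.5 = 5
(Check: W+ + W- = 36 should equal n(n+1)/2 = 36.)
Step 4: Test statistic W = min(W+, W-) = 5.
Step 5: Ties in |d|, so use the tie-corrected normal approximation.
        E[W] = n(n+1)/4 = 8*9/4 = 18.
        Tie groups: |d|=4 (t=4), |d|=8 (t=2); sum(t^3 - t) = 66.
        Var[W] = n(n+1)(2n+1)/24 - sum(t^3-t)/48 = 1224/24 - 66/48 = 49.625.
        z = (W - E[W]) / sqrt(Var[W]) = (5 - 18) / 7.0445 = -1.8454.
        Two-sided p = 2*Phi(z) = 0.064978.
Step 6: alpha = 0.1. reject H0.

W+ = 31, W- = 5, W = min = 5, p = 0.064978, reject H0.


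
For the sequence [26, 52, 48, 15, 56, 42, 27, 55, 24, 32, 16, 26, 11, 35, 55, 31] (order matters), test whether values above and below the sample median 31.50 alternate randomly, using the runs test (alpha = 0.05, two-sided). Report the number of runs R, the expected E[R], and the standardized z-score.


Step 1: Compute median = 31.50; label A = above, B = below.
Labels in order: BAABAABABABBBAAB  (n_A = 8, n_B = 8)
Step 2: Count runs R = 11.
Step 3: Under H0 (random ordering), E[R] = 2*n_A*n_B/(n_A+n_B) + 1 = 2*8*8/16 + 1 = 9.0000.
        Var[R] = 2*n_A*n_B*(2*n_A*n_B - n_A - n_B) / ((n_A+n_B)^2 * (n_A+n_B-1)) = 14336/3840 = 3.7333.
        SD[R] = 1.9322.
Step 4: Continuity-corrected z = (R - 0.5 - E[R]) / SD[R] = (11 - 0.5 - 9.0000) / 1.9322 = 0.7763.
Step 5: Two-sided p-value via normal approximation = 2*(1 - Phi(|z|)) = 0.437558.
Step 6: alpha = 0.05. fail to reject H0.

R = 11, z = 0.7763, p = 0.437558, fail to reject H0.


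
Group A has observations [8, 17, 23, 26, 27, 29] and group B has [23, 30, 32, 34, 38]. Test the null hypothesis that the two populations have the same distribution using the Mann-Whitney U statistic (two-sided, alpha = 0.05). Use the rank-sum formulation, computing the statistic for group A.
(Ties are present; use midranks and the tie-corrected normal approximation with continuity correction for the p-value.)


Step 1: Combine and sort all 11 observations; assign midranks.
sorted (value, group): (8,X), (17,X), (23,X), (23,Y), (26,X), (27,X), (29,X), (30,Y), (32,Y), (34,Y), (38,Y)
ranks: 8->1, 17->2, 23->3.5, 23->3.5, 26->5, 27->6, 29->7, 30->8, 32->9, 34->10, 38->11
Step 2: Rank sum for X: R1 = 1 + 2 + 3.5 + 5 + 6 + 7 = 24.5.
Step 3: U_X = R1 - n1(n1+1)/2 = 24.5 - 6*7/2 = 24.5 - 21 = 3.5.
       U_Y = n1*n2 - U_X = 30 - 3.5 = 26.5.
Step 4: Ties are present, so use the tie-corrected normal approximation (with continuity correction) for the p-value.
Step 5: p-value = 0.044126; compare to alpha = 0.05. reject H0.

U_X = 3.5, p = 0.044126, reject H0 at alpha = 0.05.


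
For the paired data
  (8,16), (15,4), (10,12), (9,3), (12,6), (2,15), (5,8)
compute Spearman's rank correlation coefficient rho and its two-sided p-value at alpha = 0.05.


Step 1: Rank x and y separately (midranks; no ties here).
rank(x): 8->3, 15->7, 10->5, 9->4, 12->6, 2->1, 5->2
rank(y): 16->7, 4->2, 12->5, 3->1, 6->3, 15->6, 8->4
Step 2: d_i = R_x(i) - R_y(i); compute d_i^2.
  (3-7)^2=16, (7-2)^2=25, (5-5)^2=0, (4-1)^2=9, (6-3)^2=9, (1-6)^2=25, (2-4)^2=4
sum(d^2) = 88.
Step 3: rho = 1 - 6*88 / (7*(7^2 - 1)) = 1 - 528/336 = -0.571429.
Step 4: Under H0, t = rho * sqrt((n-2)/(1-rho^2)) = -1.5570 ~ t(5).
Step 5: Two-sided p-value from the t-distribution with 5 df = 0.180202.
Step 6: alpha = 0.05. fail to reject H0.

rho = -0.5714, p = 0.180202, fail to reject H0 at alpha = 0.05.


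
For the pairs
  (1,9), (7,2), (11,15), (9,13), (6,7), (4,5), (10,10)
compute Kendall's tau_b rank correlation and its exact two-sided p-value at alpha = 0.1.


Step 1: Enumerate the 21 unordered pairs (i,j) with i<j and classify each by sign(x_j-x_i) * sign(y_j-y_i).
  (1,2):dx=+6,dy=-7->D; (1,3):dx=+10,dy=+6->C; (1,4):dx=+8,dy=+4->C; (1,5):dx=+5,dy=-2->D
  (1,6):dx=+3,dy=-4->D; (1,7):dx=+9,dy=+1->C; (2,3):dx=+4,dy=+13->C; (2,4):dx=+2,dy=+11->C
  (2,5):dx=-1,dy=+5->D; (2,6):dx=-3,dy=+3->D; (2,7):dx=+3,dy=+8->C; (3,4):dx=-2,dy=-2->C
  (3,5):dx=-5,dy=-8->C; (3,6):dx=-7,dy=-10->C; (3,7):dx=-1,dy=-5->C; (4,5):dx=-3,dy=-6->C
  (4,6):dx=-5,dy=-8->C; (4,7):dx=+1,dy=-3->D; (5,6):dx=-2,dy=-2->C; (5,7):dx=+4,dy=+3->C
  (6,7):dx=+6,dy=+5->C
Step 2: C = 15, D = 6, total pairs = 21.
Step 3: tau = (C - D)/(n(n-1)/2) = (15 - 6)/21 = 0.428571.
Step 4: Exact two-sided p-value (enumerate n! = 5040 permutations of y under H0): p = 0.238889.
Step 5: alpha = 0.1. fail to reject H0.

tau_b = 0.4286 (C=15, D=6), p = 0.238889, fail to reject H0.


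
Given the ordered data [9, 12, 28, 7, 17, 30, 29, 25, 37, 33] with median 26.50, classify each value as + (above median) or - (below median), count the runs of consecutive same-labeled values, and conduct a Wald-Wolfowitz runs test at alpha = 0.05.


Step 1: Compute median = 26.50; label A = above, B = below.
Labels in order: BBABBAABAA  (n_A = 5, n_B = 5)
Step 2: Count runs R = 6.
Step 3: Under H0 (random ordering), E[R] = 2*n_A*n_B/(n_A+n_B) + 1 = 2*5*5/10 + 1 = 6.0000.
        Var[R] = 2*n_A*n_B*(2*n_A*n_B - n_A - n_B) / ((n_A+n_B)^2 * (n_A+n_B-1)) = 2000/900 = 2.2222.
        SD[R] = 1.4907.
Step 4: R = E[R], so z = 0 with no continuity correction.
Step 5: Two-sided p-value via normal approximation = 2*(1 - Phi(|z|)) = 1.000000.
Step 6: alpha = 0.05. fail to reject H0.

R = 6, z = 0.0000, p = 1.000000, fail to reject H0.


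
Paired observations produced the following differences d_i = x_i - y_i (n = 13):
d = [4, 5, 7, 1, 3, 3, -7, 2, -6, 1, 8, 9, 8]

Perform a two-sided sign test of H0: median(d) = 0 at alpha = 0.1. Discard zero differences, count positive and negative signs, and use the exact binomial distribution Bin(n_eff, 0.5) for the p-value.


Step 1: Discard zero differences. Original n = 13; n_eff = number of nonzero differences = 13.
Nonzero differences (with sign): +4, +5, +7, +1, +3, +3, -7, +2, -6, +1, +8, +9, +8
Step 2: Count signs: positive = 11, negative = 2.
Step 3: Under H0: P(positive) = 0.5, so the number of positives S ~ Bin(13, 0.5).
Step 4: Two-sided exact p-value = sum of Bin(13,0.5) probabilities at or below the observed probability = 0.022461.
Step 5: alpha = 0.1. reject H0.

n_eff = 13, pos = 11, neg = 2, p = 0.022461, reject H0.


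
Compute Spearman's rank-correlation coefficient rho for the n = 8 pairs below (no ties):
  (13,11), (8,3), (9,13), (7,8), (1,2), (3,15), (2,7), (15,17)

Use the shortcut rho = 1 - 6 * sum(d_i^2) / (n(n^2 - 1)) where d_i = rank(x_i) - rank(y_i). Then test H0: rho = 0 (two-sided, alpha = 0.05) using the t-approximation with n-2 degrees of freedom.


Step 1: Rank x and y separately (midranks; no ties here).
rank(x): 13->7, 8->5, 9->6, 7->4, 1->1, 3->3, 2->2, 15->8
rank(y): 11->5, 3->2, 13->6, 8->4, 2->1, 15->7, 7->3, 17->8
Step 2: d_i = R_x(i) - R_y(i); compute d_i^2.
  (7-5)^2=4, (5-2)^2=9, (6-6)^2=0, (4-4)^2=0, (1-1)^2=0, (3-7)^2=16, (2-3)^2=1, (8-8)^2=0
sum(d^2) = 30.
Step 3: rho = 1 - 6*30 / (8*(8^2 - 1)) = 1 - 180/504 = 0.642857.
Step 4: Under H0, t = rho * sqrt((n-2)/(1-rho^2)) = 2.0557 ~ t(6).
Step 5: Two-sided p-value from the t-distribution with 6 df = 0.085559.
Step 6: alpha = 0.05. fail to reject H0.

rho = 0.6429, p = 0.085559, fail to reject H0 at alpha = 0.05.


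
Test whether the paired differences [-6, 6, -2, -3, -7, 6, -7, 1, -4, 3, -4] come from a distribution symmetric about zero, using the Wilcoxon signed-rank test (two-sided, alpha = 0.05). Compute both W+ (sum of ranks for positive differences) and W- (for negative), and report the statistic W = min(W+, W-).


Step 1: Drop any zero differences (none here) and take |d_i|.
|d| = [6, 6, 2, 3, 7, 6, 7, 1, 4, 3, 4]
Step 2: Midrank |d_i| (ties get averaged ranks).
ranks: |6|->8, |6|->8, |2|->2, |3|->3.5, |7|->10.5, |6|->8, |7|->10.5, |1|->1, |4|->5.5, |3|->3.5, |4|->5.5
Step 3: Attach original signs; sum ranks with positive sign and with negative sign.
W+ = 8 + 8 + 1 + 3.5 = 20.5
W- = 8 + 2 + 3.5 + 10.5 + 10.5 + 5.5 + 5.5 = 45.5
(Check: W+ + W- = 66 should equal n(n+1)/2 = 66.)
Step 4: Test statistic W = min(W+, W-) = 20.5.
Step 5: Ties in |d|, so use the tie-corrected normal approximation.
        E[W] = n(n+1)/4 = 11*12/4 = 33.
        Tie groups: |d|=3 (t=2), |d|=4 (t=2), |d|=6 (t=3), |d|=7 (t=2); sum(t^3 - t) = 42.
        Var[W] = n(n+1)(2n+1)/24 - sum(t^3-t)/48 = 3036/24 - 42/48 = 125.625.
        z = (W - E[W]) / sqrt(Var[W]) = (20.5 - 33) / 11.2083 = -1.1152.
        Two-sided p = 2*Phi(z) = 0.264744.
Step 6: alpha = 0.05. fail to reject H0.

W+ = 20.5, W- = 45.5, W = min = 20.5, p = 0.264744, fail to reject H0.


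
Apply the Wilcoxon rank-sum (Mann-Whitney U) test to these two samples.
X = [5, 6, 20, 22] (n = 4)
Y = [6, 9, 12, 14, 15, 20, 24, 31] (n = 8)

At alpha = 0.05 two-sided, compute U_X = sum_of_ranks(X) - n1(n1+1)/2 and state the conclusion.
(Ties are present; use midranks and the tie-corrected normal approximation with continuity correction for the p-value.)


Step 1: Combine and sort all 12 observations; assign midranks.
sorted (value, group): (5,X), (6,X), (6,Y), (9,Y), (12,Y), (14,Y), (15,Y), (20,X), (20,Y), (22,X), (24,Y), (31,Y)
ranks: 5->1, 6->2.5, 6->2.5, 9->4, 12->5, 14->6, 15->7, 20->8.5, 20->8.5, 22->10, 24->11, 31->12
Step 2: Rank sum for X: R1 = 1 + 2.5 + 8.5 + 10 = 22.
Step 3: U_X = R1 - n1(n1+1)/2 = 22 - 4*5/2 = 22 - 10 = 12.
       U_Y = n1*n2 - U_X = 32 - 12 = 20.
Step 4: Ties are present, so use the tie-corrected normal approximation (with continuity correction) for the p-value.
Step 5: p-value = 0.550818; compare to alpha = 0.05. fail to reject H0.

U_X = 12, p = 0.550818, fail to reject H0 at alpha = 0.05.


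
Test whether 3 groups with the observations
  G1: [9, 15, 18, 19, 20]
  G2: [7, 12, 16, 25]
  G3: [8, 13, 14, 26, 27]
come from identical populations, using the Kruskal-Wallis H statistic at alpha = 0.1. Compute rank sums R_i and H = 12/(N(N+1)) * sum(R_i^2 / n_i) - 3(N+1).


Step 1: Combine all N = 14 observations and assign midranks.
sorted (value, group, rank): (7,G2,1), (8,G3,2), (9,G1,3), (12,G2,4), (13,G3,5), (14,G3,6), (15,G1,7), (16,G2,8), (18,G1,9), (19,G1,10), (20,G1,11), (25,G2,12), (26,G3,13), (27,G3,14)
Step 2: Sum ranks within each group.
R_1 = 40 (n_1 = 5)
R_2 = 25 (n_2 = 4)
R_3 = 40 (n_3 = 5)
Step 3: H = 12/(N(N+1)) * sum(R_i^2/n_i) - 3(N+1)
     = 12/(14*15) * (40^2/5 + 25^2/4 + 40^2/5) - 3*15
     = 0.057143 * 796.25 - 45
     = 0.500000.
Step 4: No ties, so H is used without correction.
Step 5: Under H0, H ~ chi^2(2); p-value = 0.778801.
Step 6: alpha = 0.1. fail to reject H0.

H = 0.5000, df = 2, p = 0.778801, fail to reject H0.


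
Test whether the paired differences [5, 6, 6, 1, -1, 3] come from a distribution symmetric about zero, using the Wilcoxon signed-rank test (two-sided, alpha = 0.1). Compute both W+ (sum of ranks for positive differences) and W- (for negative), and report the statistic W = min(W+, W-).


Step 1: Drop any zero differences (none here) and take |d_i|.
|d| = [5, 6, 6, 1, 1, 3]
Step 2: Midrank |d_i| (ties get averaged ranks).
ranks: |5|->4, |6|->5.5, |6|->5.5, |1|->1.5, |1|->1.5, |3|->3
Step 3: Attach original signs; sum ranks with positive sign and with negative sign.
W+ = 4 + 5.5 + 5.5 + 1.5 + 3 = 19.5
W- = 1.5 = 1.5
(Check: W+ + W- = 21 should equal n(n+1)/2 = 21.)
Step 4: Test statistic W = min(W+, W-) = 1.5.
Step 5: Ties in |d|, so use the tie-corrected normal approximation.
        E[W] = n(n+1)/4 = 6*7/4 = 10.5.
        Tie groups: |d|=1 (t=2), |d|=6 (t=2); sum(t^3 - t) = 12.
        Var[W] = n(n+1)(2n+1)/24 - sum(t^3-t)/48 = 546/24 - 12/48 = 22.5.
        z = (W - E[W]) / sqrt(Var[W]) = (1.5 - 10.5) / 4.7434 = -1.8974.
        Two-sided p = 2*Phi(z) = 0.057780.
Step 6: alpha = 0.1. reject H0.

W+ = 19.5, W- = 1.5, W = min = 1.5, p = 0.057780, reject H0.


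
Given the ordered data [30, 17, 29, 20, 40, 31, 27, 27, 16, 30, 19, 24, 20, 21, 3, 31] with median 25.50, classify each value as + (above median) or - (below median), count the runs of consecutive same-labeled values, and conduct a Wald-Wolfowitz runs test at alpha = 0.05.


Step 1: Compute median = 25.50; label A = above, B = below.
Labels in order: ABABAAAABABBBBBA  (n_A = 8, n_B = 8)
Step 2: Count runs R = 9.
Step 3: Under H0 (random ordering), E[R] = 2*n_A*n_B/(n_A+n_B) + 1 = 2*8*8/16 + 1 = 9.0000.
        Var[R] = 2*n_A*n_B*(2*n_A*n_B - n_A - n_B) / ((n_A+n_B)^2 * (n_A+n_B-1)) = 14336/3840 = 3.7333.
        SD[R] = 1.9322.
Step 4: R = E[R], so z = 0 with no continuity correction.
Step 5: Two-sided p-value via normal approximation = 2*(1 - Phi(|z|)) = 1.000000.
Step 6: alpha = 0.05. fail to reject H0.

R = 9, z = 0.0000, p = 1.000000, fail to reject H0.


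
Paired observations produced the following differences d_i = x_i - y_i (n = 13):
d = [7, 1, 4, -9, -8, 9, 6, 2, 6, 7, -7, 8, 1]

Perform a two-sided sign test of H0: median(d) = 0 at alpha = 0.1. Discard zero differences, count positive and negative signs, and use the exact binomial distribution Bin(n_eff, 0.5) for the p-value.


Step 1: Discard zero differences. Original n = 13; n_eff = number of nonzero differences = 13.
Nonzero differences (with sign): +7, +1, +4, -9, -8, +9, +6, +2, +6, +7, -7, +8, +1
Step 2: Count signs: positive = 10, negative = 3.
Step 3: Under H0: P(positive) = 0.5, so the number of positives S ~ Bin(13, 0.5).
Step 4: Two-sided exact p-value = sum of Bin(13,0.5) probabilities at or below the observed probability = 0.092285.
Step 5: alpha = 0.1. reject H0.

n_eff = 13, pos = 10, neg = 3, p = 0.092285, reject H0.


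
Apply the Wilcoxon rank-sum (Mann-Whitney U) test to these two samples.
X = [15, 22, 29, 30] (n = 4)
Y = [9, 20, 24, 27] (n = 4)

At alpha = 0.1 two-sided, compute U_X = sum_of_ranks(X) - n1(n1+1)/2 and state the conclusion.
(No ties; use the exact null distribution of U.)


Step 1: Combine and sort all 8 observations; assign midranks.
sorted (value, group): (9,Y), (15,X), (20,Y), (22,X), (24,Y), (27,Y), (29,X), (30,X)
ranks: 9->1, 15->2, 20->3, 22->4, 24->5, 27->6, 29->7, 30->8
Step 2: Rank sum for X: R1 = 2 + 4 + 7 + 8 = 21.
Step 3: U_X = R1 - n1(n1+1)/2 = 21 - 4*5/2 = 21 - 10 = 11.
       U_Y = n1*n2 - U_X = 16 - 11 = 5.
Step 4: No ties, so the exact null distribution of U (based on enumerating the C(8,4) = 70 equally likely rank assignments) gives the two-sided p-value.
Step 5: p-value = 0.485714; compare to alpha = 0.1. fail to reject H0.

U_X = 11, p = 0.485714, fail to reject H0 at alpha = 0.1.


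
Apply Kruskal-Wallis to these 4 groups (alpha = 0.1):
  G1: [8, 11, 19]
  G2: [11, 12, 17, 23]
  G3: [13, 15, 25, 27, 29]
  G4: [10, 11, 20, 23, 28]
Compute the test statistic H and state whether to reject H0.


Step 1: Combine all N = 17 observations and assign midranks.
sorted (value, group, rank): (8,G1,1), (10,G4,2), (11,G1,4), (11,G2,4), (11,G4,4), (12,G2,6), (13,G3,7), (15,G3,8), (17,G2,9), (19,G1,10), (20,G4,11), (23,G2,12.5), (23,G4,12.5), (25,G3,14), (27,G3,15), (28,G4,16), (29,G3,17)
Step 2: Sum ranks within each group.
R_1 = 15 (n_1 = 3)
R_2 = 31.5 (n_2 = 4)
R_3 = 61 (n_3 = 5)
R_4 = 45.5 (n_4 = 5)
Step 3: H = 12/(N(N+1)) * sum(R_i^2/n_i) - 3(N+1)
     = 12/(17*18) * (15^2/3 + 31.5^2/4 + 61^2/5 + 45.5^2/5) - 3*18
     = 0.039216 * 1481.31 - 54
     = 4.090686.
Step 4: Ties present; correction factor C = 1 - 30/(17^3 - 17) = 0.993873. Corrected H = 4.090686 / 0.993873 = 4.115906.
Step 5: Under H0, H ~ chi^2(3); p-value = 0.249217.
Step 6: alpha = 0.1. fail to reject H0.

H = 4.1159, df = 3, p = 0.249217, fail to reject H0.


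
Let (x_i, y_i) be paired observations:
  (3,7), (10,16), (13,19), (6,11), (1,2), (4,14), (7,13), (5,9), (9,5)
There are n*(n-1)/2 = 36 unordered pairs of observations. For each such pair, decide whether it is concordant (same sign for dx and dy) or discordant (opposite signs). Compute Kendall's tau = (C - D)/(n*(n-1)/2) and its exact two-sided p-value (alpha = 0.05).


Step 1: Enumerate the 36 unordered pairs (i,j) with i<j and classify each by sign(x_j-x_i) * sign(y_j-y_i).
  (1,2):dx=+7,dy=+9->C; (1,3):dx=+10,dy=+12->C; (1,4):dx=+3,dy=+4->C; (1,5):dx=-2,dy=-5->C
  (1,6):dx=+1,dy=+7->C; (1,7):dx=+4,dy=+6->C; (1,8):dx=+2,dy=+2->C; (1,9):dx=+6,dy=-2->D
  (2,3):dx=+3,dy=+3->C; (2,4):dx=-4,dy=-5->C; (2,5):dx=-9,dy=-14->C; (2,6):dx=-6,dy=-2->C
  (2,7):dx=-3,dy=-3->C; (2,8):dx=-5,dy=-7->C; (2,9):dx=-1,dy=-11->C; (3,4):dx=-7,dy=-8->C
  (3,5):dx=-12,dy=-17->C; (3,6):dx=-9,dy=-5->C; (3,7):dx=-6,dy=-6->C; (3,8):dx=-8,dy=-10->C
  (3,9):dx=-4,dy=-14->C; (4,5):dx=-5,dy=-9->C; (4,6):dx=-2,dy=+3->D; (4,7):dx=+1,dy=+2->C
  (4,8):dx=-1,dy=-2->C; (4,9):dx=+3,dy=-6->D; (5,6):dx=+3,dy=+12->C; (5,7):dx=+6,dy=+11->C
  (5,8):dx=+4,dy=+7->C; (5,9):dx=+8,dy=+3->C; (6,7):dx=+3,dy=-1->D; (6,8):dx=+1,dy=-5->D
  (6,9):dx=+5,dy=-9->D; (7,8):dx=-2,dy=-4->C; (7,9):dx=+2,dy=-8->D; (8,9):dx=+4,dy=-4->D
Step 2: C = 28, D = 8, total pairs = 36.
Step 3: tau = (C - D)/(n(n-1)/2) = (28 - 8)/36 = 0.555556.
Step 4: Exact two-sided p-value (enumerate n! = 362880 permutations of y under H0): p = 0.044615.
Step 5: alpha = 0.05. reject H0.

tau_b = 0.5556 (C=28, D=8), p = 0.044615, reject H0.


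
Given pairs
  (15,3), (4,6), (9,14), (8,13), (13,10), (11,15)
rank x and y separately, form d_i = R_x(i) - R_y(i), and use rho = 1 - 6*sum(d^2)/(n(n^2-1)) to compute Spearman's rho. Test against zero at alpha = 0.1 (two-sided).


Step 1: Rank x and y separately (midranks; no ties here).
rank(x): 15->6, 4->1, 9->3, 8->2, 13->5, 11->4
rank(y): 3->1, 6->2, 14->5, 13->4, 10->3, 15->6
Step 2: d_i = R_x(i) - R_y(i); compute d_i^2.
  (6-1)^2=25, (1-2)^2=1, (3-5)^2=4, (2-4)^2=4, (5-3)^2=4, (4-6)^2=4
sum(d^2) = 42.
Step 3: rho = 1 - 6*42 / (6*(6^2 - 1)) = 1 - 252/210 = -0.200000.
Step 4: Under H0, t = rho * sqrt((n-2)/(1-rho^2)) = -0.4082 ~ t(4).
Step 5: Two-sided p-value from the t-distribution with 4 df = 0.704000.
Step 6: alpha = 0.1. fail to reject H0.

rho = -0.2000, p = 0.704000, fail to reject H0 at alpha = 0.1.


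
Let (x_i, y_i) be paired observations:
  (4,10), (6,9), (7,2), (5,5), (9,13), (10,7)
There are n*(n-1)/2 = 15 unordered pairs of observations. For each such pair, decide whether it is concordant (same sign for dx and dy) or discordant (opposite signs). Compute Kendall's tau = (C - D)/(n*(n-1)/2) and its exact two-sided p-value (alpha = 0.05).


Step 1: Enumerate the 15 unordered pairs (i,j) with i<j and classify each by sign(x_j-x_i) * sign(y_j-y_i).
  (1,2):dx=+2,dy=-1->D; (1,3):dx=+3,dy=-8->D; (1,4):dx=+1,dy=-5->D; (1,5):dx=+5,dy=+3->C
  (1,6):dx=+6,dy=-3->D; (2,3):dx=+1,dy=-7->D; (2,4):dx=-1,dy=-4->C; (2,5):dx=+3,dy=+4->C
  (2,6):dx=+4,dy=-2->D; (3,4):dx=-2,dy=+3->D; (3,5):dx=+2,dy=+11->C; (3,6):dx=+3,dy=+5->C
  (4,5):dx=+4,dy=+8->C; (4,6):dx=+5,dy=+2->C; (5,6):dx=+1,dy=-6->D
Step 2: C = 7, D = 8, total pairs = 15.
Step 3: tau = (C - D)/(n(n-1)/2) = (7 - 8)/15 = -0.066667.
Step 4: Exact two-sided p-value (enumerate n! = 720 permutations of y under H0): p = 1.000000.
Step 5: alpha = 0.05. fail to reject H0.

tau_b = -0.0667 (C=7, D=8), p = 1.000000, fail to reject H0.


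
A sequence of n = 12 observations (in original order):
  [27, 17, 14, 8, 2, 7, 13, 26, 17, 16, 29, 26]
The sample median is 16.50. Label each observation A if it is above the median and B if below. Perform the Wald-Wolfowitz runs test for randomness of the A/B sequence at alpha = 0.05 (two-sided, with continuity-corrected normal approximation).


Step 1: Compute median = 16.50; label A = above, B = below.
Labels in order: AABBBBBAABAA  (n_A = 6, n_B = 6)
Step 2: Count runs R = 5.
Step 3: Under H0 (random ordering), E[R] = 2*n_A*n_B/(n_A+n_B) + 1 = 2*6*6/12 + 1 = 7.0000.
        Var[R] = 2*n_A*n_B*(2*n_A*n_B - n_A - n_B) / ((n_A+n_B)^2 * (n_A+n_B-1)) = 4320/1584 = 2.7273.
        SD[R] = 1.6514.
Step 4: Continuity-corrected z = (R + 0.5 - E[R]) / SD[R] = (5 + 0.5 - 7.0000) / 1.6514 = -0.9083.
Step 5: Two-sided p-value via normal approximation = 2*(1 - Phi(|z|)) = 0.363722.
Step 6: alpha = 0.05. fail to reject H0.

R = 5, z = -0.9083, p = 0.363722, fail to reject H0.


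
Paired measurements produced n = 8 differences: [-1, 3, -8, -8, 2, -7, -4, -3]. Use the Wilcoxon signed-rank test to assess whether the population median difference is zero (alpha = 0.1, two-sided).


Step 1: Drop any zero differences (none here) and take |d_i|.
|d| = [1, 3, 8, 8, 2, 7, 4, 3]
Step 2: Midrank |d_i| (ties get averaged ranks).
ranks: |1|->1, |3|->3.5, |8|->7.5, |8|->7.5, |2|->2, |7|->6, |4|->5, |3|->3.5
Step 3: Attach original signs; sum ranks with positive sign and with negative sign.
W+ = 3.5 + 2 = 5.5
W- = 1 + 7.5 + 7.5 + 6 + 5 + 3.5 = 30.5
(Check: W+ + W- = 36 should equal n(n+1)/2 = 36.)
Step 4: Test statistic W = min(W+, W-) = 5.5.
Step 5: Ties in |d|, so use the tie-corrected normal approximation.
        E[W] = n(n+1)/4 = 8*9/4 = 18.
        Tie groups: |d|=3 (t=2), |d|=8 (t=2); sum(t^3 - t) = 12.
        Var[W] = n(n+1)(2n+1)/24 - sum(t^3-t)/48 = 1224/24 - 12/48 = 50.75.
        z = (W - E[W]) / sqrt(Var[W]) = (5.5 - 18) / 7.1239 = -1.7547.
        Two-sided p = 2*Phi(z) = 0.079318.
Step 6: alpha = 0.1. reject H0.

W+ = 5.5, W- = 30.5, W = min = 5.5, p = 0.079318, reject H0.


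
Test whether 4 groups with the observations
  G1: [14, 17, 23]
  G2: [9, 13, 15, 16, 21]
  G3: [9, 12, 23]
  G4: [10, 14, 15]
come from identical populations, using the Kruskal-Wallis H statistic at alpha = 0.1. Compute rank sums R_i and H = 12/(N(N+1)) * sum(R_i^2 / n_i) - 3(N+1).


Step 1: Combine all N = 14 observations and assign midranks.
sorted (value, group, rank): (9,G2,1.5), (9,G3,1.5), (10,G4,3), (12,G3,4), (13,G2,5), (14,G1,6.5), (14,G4,6.5), (15,G2,8.5), (15,G4,8.5), (16,G2,10), (17,G1,11), (21,G2,12), (23,G1,13.5), (23,G3,13.5)
Step 2: Sum ranks within each group.
R_1 = 31 (n_1 = 3)
R_2 = 37 (n_2 = 5)
R_3 = 19 (n_3 = 3)
R_4 = 18 (n_4 = 3)
Step 3: H = 12/(N(N+1)) * sum(R_i^2/n_i) - 3(N+1)
     = 12/(14*15) * (31^2/3 + 37^2/5 + 19^2/3 + 18^2/3) - 3*15
     = 0.057143 * 822.467 - 45
     = 1.998095.
Step 4: Ties present; correction factor C = 1 - 24/(14^3 - 14) = 0.991209. Corrected H = 1.998095 / 0.991209 = 2.015817.
Step 5: Under H0, H ~ chi^2(3); p-value = 0.569130.
Step 6: alpha = 0.1. fail to reject H0.

H = 2.0158, df = 3, p = 0.569130, fail to reject H0.


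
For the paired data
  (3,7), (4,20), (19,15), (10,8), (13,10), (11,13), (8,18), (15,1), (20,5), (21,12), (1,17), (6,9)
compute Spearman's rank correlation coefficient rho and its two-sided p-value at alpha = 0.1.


Step 1: Rank x and y separately (midranks; no ties here).
rank(x): 3->2, 4->3, 19->10, 10->6, 13->8, 11->7, 8->5, 15->9, 20->11, 21->12, 1->1, 6->4
rank(y): 7->3, 20->12, 15->9, 8->4, 10->6, 13->8, 18->11, 1->1, 5->2, 12->7, 17->10, 9->5
Step 2: d_i = R_x(i) - R_y(i); compute d_i^2.
  (2-3)^2=1, (3-12)^2=81, (10-9)^2=1, (6-4)^2=4, (8-6)^2=4, (7-8)^2=1, (5-11)^2=36, (9-1)^2=64, (11-2)^2=81, (12-7)^2=25, (1-10)^2=81, (4-5)^2=1
sum(d^2) = 380.
Step 3: rho = 1 - 6*380 / (12*(12^2 - 1)) = 1 - 2280/1716 = -0.328671.
Step 4: Under H0, t = rho * sqrt((n-2)/(1-rho^2)) = -1.1005 ~ t(10).
Step 5: Two-sided p-value from the t-distribution with 10 df = 0.296904.
Step 6: alpha = 0.1. fail to reject H0.

rho = -0.3287, p = 0.296904, fail to reject H0 at alpha = 0.1.


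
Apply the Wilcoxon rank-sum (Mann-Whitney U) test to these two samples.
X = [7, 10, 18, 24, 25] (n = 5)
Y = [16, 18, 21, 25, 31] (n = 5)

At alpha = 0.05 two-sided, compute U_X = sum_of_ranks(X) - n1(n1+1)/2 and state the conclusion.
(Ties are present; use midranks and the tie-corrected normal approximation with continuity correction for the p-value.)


Step 1: Combine and sort all 10 observations; assign midranks.
sorted (value, group): (7,X), (10,X), (16,Y), (18,X), (18,Y), (21,Y), (24,X), (25,X), (25,Y), (31,Y)
ranks: 7->1, 10->2, 16->3, 18->4.5, 18->4.5, 21->6, 24->7, 25->8.5, 25->8.5, 31->10
Step 2: Rank sum for X: R1 = 1 + 2 + 4.5 + 7 + 8.5 = 23.
Step 3: U_X = R1 - n1(n1+1)/2 = 23 - 5*6/2 = 23 - 15 = 8.
       U_Y = n1*n2 - U_X = 25 - 8 = 17.
Step 4: Ties are present, so use the tie-corrected normal approximation (with continuity correction) for the p-value.
Step 5: p-value = 0.400525; compare to alpha = 0.05. fail to reject H0.

U_X = 8, p = 0.400525, fail to reject H0 at alpha = 0.05.


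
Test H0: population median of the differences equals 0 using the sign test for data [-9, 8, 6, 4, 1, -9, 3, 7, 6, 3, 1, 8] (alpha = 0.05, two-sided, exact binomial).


Step 1: Discard zero differences. Original n = 12; n_eff = number of nonzero differences = 12.
Nonzero differences (with sign): -9, +8, +6, +4, +1, -9, +3, +7, +6, +3, +1, +8
Step 2: Count signs: positive = 10, negative = 2.
Step 3: Under H0: P(positive) = 0.5, so the number of positives S ~ Bin(12, 0.5).
Step 4: Two-sided exact p-value = sum of Bin(12,0.5) probabilities at or below the observed probability = 0.038574.
Step 5: alpha = 0.05. reject H0.

n_eff = 12, pos = 10, neg = 2, p = 0.038574, reject H0.


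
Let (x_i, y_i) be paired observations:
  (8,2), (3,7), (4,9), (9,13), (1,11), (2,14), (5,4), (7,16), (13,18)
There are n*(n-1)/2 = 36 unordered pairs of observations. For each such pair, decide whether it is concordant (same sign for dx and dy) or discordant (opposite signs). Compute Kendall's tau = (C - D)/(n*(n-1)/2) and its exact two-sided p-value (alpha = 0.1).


Step 1: Enumerate the 36 unordered pairs (i,j) with i<j and classify each by sign(x_j-x_i) * sign(y_j-y_i).
  (1,2):dx=-5,dy=+5->D; (1,3):dx=-4,dy=+7->D; (1,4):dx=+1,dy=+11->C; (1,5):dx=-7,dy=+9->D
  (1,6):dx=-6,dy=+12->D; (1,7):dx=-3,dy=+2->D; (1,8):dx=-1,dy=+14->D; (1,9):dx=+5,dy=+16->C
  (2,3):dx=+1,dy=+2->C; (2,4):dx=+6,dy=+6->C; (2,5):dx=-2,dy=+4->D; (2,6):dx=-1,dy=+7->D
  (2,7):dx=+2,dy=-3->D; (2,8):dx=+4,dy=+9->C; (2,9):dx=+10,dy=+11->C; (3,4):dx=+5,dy=+4->C
  (3,5):dx=-3,dy=+2->D; (3,6):dx=-2,dy=+5->D; (3,7):dx=+1,dy=-5->D; (3,8):dx=+3,dy=+7->C
  (3,9):dx=+9,dy=+9->C; (4,5):dx=-8,dy=-2->C; (4,6):dx=-7,dy=+1->D; (4,7):dx=-4,dy=-9->C
  (4,8):dx=-2,dy=+3->D; (4,9):dx=+4,dy=+5->C; (5,6):dx=+1,dy=+3->C; (5,7):dx=+4,dy=-7->D
  (5,8):dx=+6,dy=+5->C; (5,9):dx=+12,dy=+7->C; (6,7):dx=+3,dy=-10->D; (6,8):dx=+5,dy=+2->C
  (6,9):dx=+11,dy=+4->C; (7,8):dx=+2,dy=+12->C; (7,9):dx=+8,dy=+14->C; (8,9):dx=+6,dy=+2->C
Step 2: C = 20, D = 16, total pairs = 36.
Step 3: tau = (C - D)/(n(n-1)/2) = (20 - 16)/36 = 0.111111.
Step 4: Exact two-sided p-value (enumerate n! = 362880 permutations of y under H0): p = 0.761414.
Step 5: alpha = 0.1. fail to reject H0.

tau_b = 0.1111 (C=20, D=16), p = 0.761414, fail to reject H0.


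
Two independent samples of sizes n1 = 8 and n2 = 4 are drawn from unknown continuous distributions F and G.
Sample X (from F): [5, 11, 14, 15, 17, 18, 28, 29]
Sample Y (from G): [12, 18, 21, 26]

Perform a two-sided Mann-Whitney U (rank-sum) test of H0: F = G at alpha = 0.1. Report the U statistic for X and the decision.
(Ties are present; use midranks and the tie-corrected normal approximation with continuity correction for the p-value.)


Step 1: Combine and sort all 12 observations; assign midranks.
sorted (value, group): (5,X), (11,X), (12,Y), (14,X), (15,X), (17,X), (18,X), (18,Y), (21,Y), (26,Y), (28,X), (29,X)
ranks: 5->1, 11->2, 12->3, 14->4, 15->5, 17->6, 18->7.5, 18->7.5, 21->9, 26->10, 28->11, 29->12
Step 2: Rank sum for X: R1 = 1 + 2 + 4 + 5 + 6 + 7.5 + 11 + 12 = 48.5.
Step 3: U_X = R1 - n1(n1+1)/2 = 48.5 - 8*9/2 = 48.5 - 36 = 12.5.
       U_Y = n1*n2 - U_X = 32 - 12.5 = 19.5.
Step 4: Ties are present, so use the tie-corrected normal approximation (with continuity correction) for the p-value.
Step 5: p-value = 0.609759; compare to alpha = 0.1. fail to reject H0.

U_X = 12.5, p = 0.609759, fail to reject H0 at alpha = 0.1.


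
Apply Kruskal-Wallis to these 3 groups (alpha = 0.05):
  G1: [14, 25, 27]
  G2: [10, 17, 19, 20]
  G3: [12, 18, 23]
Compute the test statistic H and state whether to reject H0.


Step 1: Combine all N = 10 observations and assign midranks.
sorted (value, group, rank): (10,G2,1), (12,G3,2), (14,G1,3), (17,G2,4), (18,G3,5), (19,G2,6), (20,G2,7), (23,G3,8), (25,G1,9), (27,G1,10)
Step 2: Sum ranks within each group.
R_1 = 22 (n_1 = 3)
R_2 = 18 (n_2 = 4)
R_3 = 15 (n_3 = 3)
Step 3: H = 12/(N(N+1)) * sum(R_i^2/n_i) - 3(N+1)
     = 12/(10*11) * (22^2/3 + 18^2/4 + 15^2/3) - 3*11
     = 0.109091 * 317.333 - 33
     = 1.618182.
Step 4: No ties, so H is used without correction.
Step 5: Under H0, H ~ chi^2(2); p-value = 0.445263.
Step 6: alpha = 0.05. fail to reject H0.

H = 1.6182, df = 2, p = 0.445263, fail to reject H0.


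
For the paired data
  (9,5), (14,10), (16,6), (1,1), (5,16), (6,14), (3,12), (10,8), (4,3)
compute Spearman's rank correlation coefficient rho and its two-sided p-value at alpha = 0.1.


Step 1: Rank x and y separately (midranks; no ties here).
rank(x): 9->6, 14->8, 16->9, 1->1, 5->4, 6->5, 3->2, 10->7, 4->3
rank(y): 5->3, 10->6, 6->4, 1->1, 16->9, 14->8, 12->7, 8->5, 3->2
Step 2: d_i = R_x(i) - R_y(i); compute d_i^2.
  (6-3)^2=9, (8-6)^2=4, (9-4)^2=25, (1-1)^2=0, (4-9)^2=25, (5-8)^2=9, (2-7)^2=25, (7-5)^2=4, (3-2)^2=1
sum(d^2) = 102.
Step 3: rho = 1 - 6*102 / (9*(9^2 - 1)) = 1 - 612/720 = 0.150000.
Step 4: Under H0, t = rho * sqrt((n-2)/(1-rho^2)) = 0.4014 ~ t(7).
Step 5: Two-sided p-value from the t-distribution with 7 df = 0.700094.
Step 6: alpha = 0.1. fail to reject H0.

rho = 0.1500, p = 0.700094, fail to reject H0 at alpha = 0.1.


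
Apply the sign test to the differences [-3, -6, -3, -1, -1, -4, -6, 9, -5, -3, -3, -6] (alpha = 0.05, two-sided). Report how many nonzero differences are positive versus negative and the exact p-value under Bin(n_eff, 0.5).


Step 1: Discard zero differences. Original n = 12; n_eff = number of nonzero differences = 12.
Nonzero differences (with sign): -3, -6, -3, -1, -1, -4, -6, +9, -5, -3, -3, -6
Step 2: Count signs: positive = 1, negative = 11.
Step 3: Under H0: P(positive) = 0.5, so the number of positives S ~ Bin(12, 0.5).
Step 4: Two-sided exact p-value = sum of Bin(12,0.5) probabilities at or below the observed probability = 0.006348.
Step 5: alpha = 0.05. reject H0.

n_eff = 12, pos = 1, neg = 11, p = 0.006348, reject H0.


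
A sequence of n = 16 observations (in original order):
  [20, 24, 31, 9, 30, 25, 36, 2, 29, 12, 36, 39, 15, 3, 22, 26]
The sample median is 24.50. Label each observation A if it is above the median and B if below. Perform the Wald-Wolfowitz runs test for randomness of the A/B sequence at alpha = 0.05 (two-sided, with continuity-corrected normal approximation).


Step 1: Compute median = 24.50; label A = above, B = below.
Labels in order: BBABAAABABAABBBA  (n_A = 8, n_B = 8)
Step 2: Count runs R = 10.
Step 3: Under H0 (random ordering), E[R] = 2*n_A*n_B/(n_A+n_B) + 1 = 2*8*8/16 + 1 = 9.0000.
        Var[R] = 2*n_A*n_B*(2*n_A*n_B - n_A - n_B) / ((n_A+n_B)^2 * (n_A+n_B-1)) = 14336/3840 = 3.7333.
        SD[R] = 1.9322.
Step 4: Continuity-corrected z = (R - 0.5 - E[R]) / SD[R] = (10 - 0.5 - 9.0000) / 1.9322 = 0.2588.
Step 5: Two-sided p-value via normal approximation = 2*(1 - Phi(|z|)) = 0.795809.
Step 6: alpha = 0.05. fail to reject H0.

R = 10, z = 0.2588, p = 0.795809, fail to reject H0.


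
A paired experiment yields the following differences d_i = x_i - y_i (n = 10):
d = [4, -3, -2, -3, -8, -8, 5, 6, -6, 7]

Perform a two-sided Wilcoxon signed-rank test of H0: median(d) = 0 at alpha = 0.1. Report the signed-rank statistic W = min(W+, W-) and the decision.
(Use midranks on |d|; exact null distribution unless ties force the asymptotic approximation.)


Step 1: Drop any zero differences (none here) and take |d_i|.
|d| = [4, 3, 2, 3, 8, 8, 5, 6, 6, 7]
Step 2: Midrank |d_i| (ties get averaged ranks).
ranks: |4|->4, |3|->2.5, |2|->1, |3|->2.5, |8|->9.5, |8|->9.5, |5|->5, |6|->6.5, |6|->6.5, |7|->8
Step 3: Attach original signs; sum ranks with positive sign and with negative sign.
W+ = 4 + 5 + 6.5 + 8 = 23.5
W- = 2.5 + 1 + 2.5 + 9.5 + 9.5 + 6.5 = 31.5
(Check: W+ + W- = 55 should equal n(n+1)/2 = 55.)
Step 4: Test statistic W = min(W+, W-) = 23.5.
Step 5: Ties in |d|, so use the tie-corrected normal approximation.
        E[W] = n(n+1)/4 = 10*11/4 = 27.5.
        Tie groups: |d|=3 (t=2), |d|=6 (t=2), |d|=8 (t=2); sum(t^3 - t) = 18.
        Var[W] = n(n+1)(2n+1)/24 - sum(t^3-t)/48 = 2310/24 - 18/48 = 95.875.
        z = (W - E[W]) / sqrt(Var[W]) = (23.5 - 27.5) / 9.7916 = -0.4085.
        Two-sided p = 2*Phi(z) = 0.682896.
Step 6: alpha = 0.1. fail to reject H0.

W+ = 23.5, W- = 31.5, W = min = 23.5, p = 0.682896, fail to reject H0.


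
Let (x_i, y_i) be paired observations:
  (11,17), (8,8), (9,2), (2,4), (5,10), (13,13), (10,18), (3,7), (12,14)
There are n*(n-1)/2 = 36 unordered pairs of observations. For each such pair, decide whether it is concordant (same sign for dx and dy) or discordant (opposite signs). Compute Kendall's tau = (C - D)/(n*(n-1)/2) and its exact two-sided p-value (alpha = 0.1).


Step 1: Enumerate the 36 unordered pairs (i,j) with i<j and classify each by sign(x_j-x_i) * sign(y_j-y_i).
  (1,2):dx=-3,dy=-9->C; (1,3):dx=-2,dy=-15->C; (1,4):dx=-9,dy=-13->C; (1,5):dx=-6,dy=-7->C
  (1,6):dx=+2,dy=-4->D; (1,7):dx=-1,dy=+1->D; (1,8):dx=-8,dy=-10->C; (1,9):dx=+1,dy=-3->D
  (2,3):dx=+1,dy=-6->D; (2,4):dx=-6,dy=-4->C; (2,5):dx=-3,dy=+2->D; (2,6):dx=+5,dy=+5->C
  (2,7):dx=+2,dy=+10->C; (2,8):dx=-5,dy=-1->C; (2,9):dx=+4,dy=+6->C; (3,4):dx=-7,dy=+2->D
  (3,5):dx=-4,dy=+8->D; (3,6):dx=+4,dy=+11->C; (3,7):dx=+1,dy=+16->C; (3,8):dx=-6,dy=+5->D
  (3,9):dx=+3,dy=+12->C; (4,5):dx=+3,dy=+6->C; (4,6):dx=+11,dy=+9->C; (4,7):dx=+8,dy=+14->C
  (4,8):dx=+1,dy=+3->C; (4,9):dx=+10,dy=+10->C; (5,6):dx=+8,dy=+3->C; (5,7):dx=+5,dy=+8->C
  (5,8):dx=-2,dy=-3->C; (5,9):dx=+7,dy=+4->C; (6,7):dx=-3,dy=+5->D; (6,8):dx=-10,dy=-6->C
  (6,9):dx=-1,dy=+1->D; (7,8):dx=-7,dy=-11->C; (7,9):dx=+2,dy=-4->D; (8,9):dx=+9,dy=+7->C
Step 2: C = 25, D = 11, total pairs = 36.
Step 3: tau = (C - D)/(n(n-1)/2) = (25 - 11)/36 = 0.388889.
Step 4: Exact two-sided p-value (enumerate n! = 362880 permutations of y under H0): p = 0.180181.
Step 5: alpha = 0.1. fail to reject H0.

tau_b = 0.3889 (C=25, D=11), p = 0.180181, fail to reject H0.


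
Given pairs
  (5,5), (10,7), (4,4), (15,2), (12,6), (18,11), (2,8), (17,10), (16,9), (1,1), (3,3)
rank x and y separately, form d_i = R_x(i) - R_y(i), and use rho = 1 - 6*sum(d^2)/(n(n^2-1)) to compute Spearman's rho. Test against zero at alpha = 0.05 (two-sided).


Step 1: Rank x and y separately (midranks; no ties here).
rank(x): 5->5, 10->6, 4->4, 15->8, 12->7, 18->11, 2->2, 17->10, 16->9, 1->1, 3->3
rank(y): 5->5, 7->7, 4->4, 2->2, 6->6, 11->11, 8->8, 10->10, 9->9, 1->1, 3->3
Step 2: d_i = R_x(i) - R_y(i); compute d_i^2.
  (5-5)^2=0, (6-7)^2=1, (4-4)^2=0, (8-2)^2=36, (7-6)^2=1, (11-11)^2=0, (2-8)^2=36, (10-10)^2=0, (9-9)^2=0, (1-1)^2=0, (3-3)^2=0
sum(d^2) = 74.
Step 3: rho = 1 - 6*74 / (11*(11^2 - 1)) = 1 - 444/1320 = 0.663636.
Step 4: Under H0, t = rho * sqrt((n-2)/(1-rho^2)) = 2.6614 ~ t(9).
Step 5: Two-sided p-value from the t-distribution with 9 df = 0.025984.
Step 6: alpha = 0.05. reject H0.

rho = 0.6636, p = 0.025984, reject H0 at alpha = 0.05.
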